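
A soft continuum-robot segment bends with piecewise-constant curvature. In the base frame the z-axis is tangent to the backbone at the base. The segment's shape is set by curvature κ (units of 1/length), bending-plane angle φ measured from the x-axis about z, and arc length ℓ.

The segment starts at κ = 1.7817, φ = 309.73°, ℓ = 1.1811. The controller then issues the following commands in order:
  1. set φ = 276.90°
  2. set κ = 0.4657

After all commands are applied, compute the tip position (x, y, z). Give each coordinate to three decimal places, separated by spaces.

0.038 -0.314 1.122

initial: κ=1.7817, φ=309.73°, ℓ=1.1811
cmd 1: set φ=276.90° → (κ,φ,ℓ)=(1.7817,276.90°,1.1811) → tip=(0.1017,-0.8406,0.4832)
cmd 2: set κ=0.4657 → (κ,φ,ℓ)=(0.4657,276.90°,1.1811) → tip=(0.0380,-0.3144,1.1224)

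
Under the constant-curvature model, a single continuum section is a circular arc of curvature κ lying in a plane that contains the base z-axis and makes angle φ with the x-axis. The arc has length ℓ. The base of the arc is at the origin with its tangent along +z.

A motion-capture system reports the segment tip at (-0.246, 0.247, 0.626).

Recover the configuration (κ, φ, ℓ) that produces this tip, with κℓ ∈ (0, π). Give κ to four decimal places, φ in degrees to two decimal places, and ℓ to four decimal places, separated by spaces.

ρ = √(x²+y²) = √(-0.246² + 0.247²) = 0.34860
φ = atan2(y, x) mod 360° = atan2(0.247, -0.246) = 134.8838°
|p|² = ρ² + z² = 0.34860² + 0.626² = 0.51340
κ = 2ρ / |p|² = 2×0.34860 / 0.51340 = 1.35802
θ = 2·atan2(ρ, z) = 2·atan2(0.34860, 0.626) = 1.01621 rad
ℓ = θ/κ = 1.01621/1.35802 = 0.74831

1.3580 134.88 0.7483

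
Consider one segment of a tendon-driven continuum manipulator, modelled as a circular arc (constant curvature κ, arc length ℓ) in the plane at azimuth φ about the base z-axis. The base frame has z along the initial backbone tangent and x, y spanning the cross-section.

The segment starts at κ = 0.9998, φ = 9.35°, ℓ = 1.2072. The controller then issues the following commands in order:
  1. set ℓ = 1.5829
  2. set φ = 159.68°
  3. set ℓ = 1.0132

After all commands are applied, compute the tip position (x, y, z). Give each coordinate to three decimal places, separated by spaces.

initial: κ=0.9998, φ=9.35°, ℓ=1.2072
cmd 1: set ℓ=1.5829 → (κ,φ,ℓ)=(0.9998,9.35°,1.5829) → tip=(0.9985,0.1644,1.0001)
cmd 2: set φ=159.68° → (κ,φ,ℓ)=(0.9998,159.68°,1.5829) → tip=(-0.9490,0.3514,1.0001)
cmd 3: set ℓ=1.0132 → (κ,φ,ℓ)=(0.9998,159.68°,1.0132) → tip=(-0.4415,0.1635,0.8486)

-0.441 0.163 0.849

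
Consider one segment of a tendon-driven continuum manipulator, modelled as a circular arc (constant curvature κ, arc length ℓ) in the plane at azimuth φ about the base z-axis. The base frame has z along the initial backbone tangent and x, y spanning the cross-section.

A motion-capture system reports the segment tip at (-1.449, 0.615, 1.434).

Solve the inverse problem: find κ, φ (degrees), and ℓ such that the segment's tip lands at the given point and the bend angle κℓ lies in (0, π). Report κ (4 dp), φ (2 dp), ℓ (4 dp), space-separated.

0.6943 157.00 2.3964

ρ = √(x²+y²) = √(-1.449² + 0.615²) = 1.57411
φ = atan2(y, x) mod 360° = atan2(0.615, -1.449) = 157.0021°
|p|² = ρ² + z² = 1.57411² + 1.434² = 4.53418
κ = 2ρ / |p|² = 2×1.57411 / 4.53418 = 0.69433
θ = 2·atan2(ρ, z) = 2·atan2(1.57411, 1.434) = 1.66388 rad
ℓ = θ/κ = 1.66388/0.69433 = 2.39639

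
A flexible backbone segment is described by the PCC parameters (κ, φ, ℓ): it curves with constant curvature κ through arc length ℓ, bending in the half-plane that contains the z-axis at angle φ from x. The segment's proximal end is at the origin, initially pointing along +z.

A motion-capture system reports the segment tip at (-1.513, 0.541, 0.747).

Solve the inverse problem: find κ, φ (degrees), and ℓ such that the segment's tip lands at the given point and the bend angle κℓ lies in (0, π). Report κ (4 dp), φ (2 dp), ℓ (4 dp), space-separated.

1.0235 160.32 2.2191

ρ = √(x²+y²) = √(-1.513² + 0.541²) = 1.60681
φ = atan2(y, x) mod 360° = atan2(0.541, -1.513) = 160.3246°
|p|² = ρ² + z² = 1.60681² + 0.747² = 3.13986
κ = 2ρ / |p|² = 2×1.60681 / 3.13986 = 1.02349
θ = 2·atan2(ρ, z) = 2·atan2(1.60681, 0.747) = 2.27125 rad
ℓ = θ/κ = 2.27125/1.02349 = 2.21911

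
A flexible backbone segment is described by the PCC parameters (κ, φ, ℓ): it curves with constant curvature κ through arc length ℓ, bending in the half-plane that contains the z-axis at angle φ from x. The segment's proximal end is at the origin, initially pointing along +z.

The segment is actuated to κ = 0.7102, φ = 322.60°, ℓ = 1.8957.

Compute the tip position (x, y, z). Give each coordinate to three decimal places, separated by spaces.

0.870 -0.665 1.373

θ = κ·ℓ = 0.7102 × 1.8957 = 1.34633 rad
ρ = (1 − cos θ)/κ = (1 − 0.22259)/0.7102 = 1.09464
z = sin θ / κ = 0.97491/0.7102 = 1.37273
x = ρ cos φ = 1.09464 × cos(322.60°) = 0.86959
y = ρ sin φ = 1.09464 × sin(322.60°) = -0.66486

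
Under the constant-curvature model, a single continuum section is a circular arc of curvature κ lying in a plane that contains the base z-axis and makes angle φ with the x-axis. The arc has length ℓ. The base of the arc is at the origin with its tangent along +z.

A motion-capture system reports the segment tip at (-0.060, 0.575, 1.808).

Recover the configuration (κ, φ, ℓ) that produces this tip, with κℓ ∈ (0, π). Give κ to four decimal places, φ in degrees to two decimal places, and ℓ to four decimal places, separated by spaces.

0.3209 95.96 1.9288

ρ = √(x²+y²) = √(-0.060² + 0.575²) = 0.57812
φ = atan2(y, x) mod 360° = atan2(0.575, -0.060) = 95.9571°
|p|² = ρ² + z² = 0.57812² + 1.808² = 3.60309
κ = 2ρ / |p|² = 2×0.57812 / 3.60309 = 0.32090
θ = 2·atan2(ρ, z) = 2·atan2(0.57812, 1.808) = 0.61897 rad
ℓ = θ/κ = 0.61897/0.32090 = 1.92882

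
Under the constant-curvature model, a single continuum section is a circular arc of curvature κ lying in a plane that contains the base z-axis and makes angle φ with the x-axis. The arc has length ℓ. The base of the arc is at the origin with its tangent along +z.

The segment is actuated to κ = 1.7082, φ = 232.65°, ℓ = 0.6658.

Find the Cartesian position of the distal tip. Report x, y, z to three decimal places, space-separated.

θ = κ·ℓ = 1.7082 × 0.6658 = 1.13732 rad
ρ = (1 − cos θ)/κ = (1 − 0.42003)/1.7082 = 0.33952
z = sin θ / κ = 0.90751/1.7082 = 0.53127
x = ρ cos φ = 0.33952 × cos(232.65°) = -0.20598
y = ρ sin φ = 0.33952 × sin(232.65°) = -0.26990

-0.206 -0.270 0.531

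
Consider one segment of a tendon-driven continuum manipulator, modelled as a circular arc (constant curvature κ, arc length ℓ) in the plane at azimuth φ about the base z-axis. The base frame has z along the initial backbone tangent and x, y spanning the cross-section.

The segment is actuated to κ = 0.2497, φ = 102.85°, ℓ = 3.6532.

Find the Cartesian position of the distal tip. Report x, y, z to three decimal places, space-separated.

θ = κ·ℓ = 0.2497 × 3.6532 = 0.91220 rad
ρ = (1 − cos θ)/κ = (1 − 0.61200)/0.2497 = 1.55385
z = sin θ / κ = 0.79085/0.2497 = 3.16722
x = ρ cos φ = 1.55385 × cos(102.85°) = -0.34557
y = ρ sin φ = 1.55385 × sin(102.85°) = 1.51493

-0.346 1.515 3.167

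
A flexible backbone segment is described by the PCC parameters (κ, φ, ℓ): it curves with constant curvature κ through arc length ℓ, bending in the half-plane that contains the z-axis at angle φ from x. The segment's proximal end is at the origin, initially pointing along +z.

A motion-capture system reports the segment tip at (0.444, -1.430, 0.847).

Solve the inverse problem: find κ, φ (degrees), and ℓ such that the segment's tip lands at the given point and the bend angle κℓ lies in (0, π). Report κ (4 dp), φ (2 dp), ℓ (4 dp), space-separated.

1.0119 287.25 2.0872

ρ = √(x²+y²) = √(0.444² + -1.430²) = 1.49734
φ = atan2(y, x) mod 360° = atan2(-1.430, 0.444) = 287.2490°
|p|² = ρ² + z² = 1.49734² + 0.847² = 2.95945
κ = 2ρ / |p|² = 2×1.49734 / 2.95945 = 1.01191
θ = 2·atan2(ρ, z) = 2·atan2(1.49734, 0.847) = 2.11201 rad
ℓ = θ/κ = 2.11201/1.01191 = 2.08715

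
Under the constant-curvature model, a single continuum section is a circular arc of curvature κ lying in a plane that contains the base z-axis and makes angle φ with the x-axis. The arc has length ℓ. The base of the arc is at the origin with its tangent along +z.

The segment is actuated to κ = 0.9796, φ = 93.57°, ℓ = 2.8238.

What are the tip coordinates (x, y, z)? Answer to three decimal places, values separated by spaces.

θ = κ·ℓ = 0.9796 × 2.8238 = 2.76619 rad
ρ = (1 − cos θ)/κ = (1 − -0.93036)/0.9796 = 1.97056
z = sin θ / κ = 0.36664/0.9796 = 0.37428
x = ρ cos φ = 1.97056 × cos(93.57°) = -0.12270
y = ρ sin φ = 1.97056 × sin(93.57°) = 1.96674

-0.123 1.967 0.374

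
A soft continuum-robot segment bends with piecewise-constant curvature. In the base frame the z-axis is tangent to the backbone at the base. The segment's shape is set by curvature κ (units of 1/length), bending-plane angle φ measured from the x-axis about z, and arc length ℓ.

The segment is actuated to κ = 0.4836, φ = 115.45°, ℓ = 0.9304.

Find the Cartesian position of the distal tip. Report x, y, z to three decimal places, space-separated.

-0.088 0.186 0.899

θ = κ·ℓ = 0.4836 × 0.9304 = 0.44994 rad
ρ = (1 − cos θ)/κ = (1 − 0.90047)/0.4836 = 0.20581
z = sin θ / κ = 0.43491/0.4836 = 0.89932
x = ρ cos φ = 0.20581 × cos(115.45°) = -0.08844
y = ρ sin φ = 0.20581 × sin(115.45°) = 0.18583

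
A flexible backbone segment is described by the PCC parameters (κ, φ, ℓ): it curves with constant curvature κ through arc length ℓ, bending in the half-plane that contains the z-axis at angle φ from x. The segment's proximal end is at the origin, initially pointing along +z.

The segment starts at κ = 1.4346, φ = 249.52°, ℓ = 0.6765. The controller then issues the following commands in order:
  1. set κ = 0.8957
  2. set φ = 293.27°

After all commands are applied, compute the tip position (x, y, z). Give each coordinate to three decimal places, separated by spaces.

initial: κ=1.4346, φ=249.52°, ℓ=0.6765
cmd 1: set κ=0.8957 → (κ,φ,ℓ)=(0.8957,249.52°,0.6765) → tip=(-0.0695,-0.1862,0.6359)
cmd 2: set φ=293.27° → (κ,φ,ℓ)=(0.8957,293.27°,0.6765) → tip=(0.0785,-0.1826,0.6359)

0.079 -0.183 0.636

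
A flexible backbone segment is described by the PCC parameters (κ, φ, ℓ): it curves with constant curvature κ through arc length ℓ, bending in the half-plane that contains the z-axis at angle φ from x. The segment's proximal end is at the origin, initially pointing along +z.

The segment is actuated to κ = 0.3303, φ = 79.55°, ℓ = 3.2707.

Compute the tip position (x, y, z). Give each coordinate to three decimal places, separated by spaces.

0.290 1.575 2.671

θ = κ·ℓ = 0.3303 × 3.2707 = 1.08031 rad
ρ = (1 − cos θ)/κ = (1 − 0.47105)/0.3303 = 1.60141
z = sin θ / κ = 0.88210/0.3303 = 2.67062
x = ρ cos φ = 1.60141 × cos(79.55°) = 0.29046
y = ρ sin φ = 1.60141 × sin(79.55°) = 1.57485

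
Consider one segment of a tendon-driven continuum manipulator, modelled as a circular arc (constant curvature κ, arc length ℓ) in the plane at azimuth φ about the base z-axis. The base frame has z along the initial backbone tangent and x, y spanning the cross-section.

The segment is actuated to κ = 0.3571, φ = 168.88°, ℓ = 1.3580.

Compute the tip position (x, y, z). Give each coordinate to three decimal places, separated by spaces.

-0.317 0.062 1.305

θ = κ·ℓ = 0.3571 × 1.3580 = 0.48494 rad
ρ = (1 − cos θ)/κ = (1 − 0.88470)/0.3571 = 0.32287
z = sin θ / κ = 0.46616/0.3571 = 1.30540
x = ρ cos φ = 0.32287 × cos(168.88°) = -0.31681
y = ρ sin φ = 0.32287 × sin(168.88°) = 0.06227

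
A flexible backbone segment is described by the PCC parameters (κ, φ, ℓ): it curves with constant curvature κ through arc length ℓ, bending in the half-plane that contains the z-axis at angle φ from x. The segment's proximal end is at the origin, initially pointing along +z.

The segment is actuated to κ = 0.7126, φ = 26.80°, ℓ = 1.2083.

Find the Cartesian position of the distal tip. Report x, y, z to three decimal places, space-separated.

0.436 0.220 1.064

θ = κ·ℓ = 0.7126 × 1.2083 = 0.86103 rad
ρ = (1 − cos θ)/κ = (1 − 0.65165)/0.7126 = 0.48884
z = sin θ / κ = 0.75852/0.7126 = 1.06444
x = ρ cos φ = 0.48884 × cos(26.80°) = 0.43633
y = ρ sin φ = 0.48884 × sin(26.80°) = 0.22041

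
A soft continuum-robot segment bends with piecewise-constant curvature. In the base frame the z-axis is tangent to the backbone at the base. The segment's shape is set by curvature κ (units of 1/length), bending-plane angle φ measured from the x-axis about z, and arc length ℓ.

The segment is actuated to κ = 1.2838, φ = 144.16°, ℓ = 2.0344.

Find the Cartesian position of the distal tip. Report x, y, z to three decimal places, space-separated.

-1.176 0.850 0.394

θ = κ·ℓ = 1.2838 × 2.0344 = 2.61176 rad
ρ = (1 − cos θ)/κ = (1 − -0.86289)/1.2838 = 1.45108
z = sin θ / κ = 0.50539/1.2838 = 0.39366
x = ρ cos φ = 1.45108 × cos(144.16°) = -1.17632
y = ρ sin φ = 1.45108 × sin(144.16°) = 0.84964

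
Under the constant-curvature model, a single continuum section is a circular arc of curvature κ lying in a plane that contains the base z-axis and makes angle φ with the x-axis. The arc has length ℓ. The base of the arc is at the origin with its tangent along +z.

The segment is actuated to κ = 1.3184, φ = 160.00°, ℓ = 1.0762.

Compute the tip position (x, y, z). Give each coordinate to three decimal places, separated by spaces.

θ = κ·ℓ = 1.3184 × 1.0762 = 1.41886 rad
ρ = (1 − cos θ)/κ = (1 − 0.15135)/1.3184 = 0.64370
z = sin θ / κ = 0.98848/1.3184 = 0.74976
x = ρ cos φ = 0.64370 × cos(160.00°) = -0.60488
y = ρ sin φ = 0.64370 × sin(160.00°) = 0.22016

-0.605 0.220 0.750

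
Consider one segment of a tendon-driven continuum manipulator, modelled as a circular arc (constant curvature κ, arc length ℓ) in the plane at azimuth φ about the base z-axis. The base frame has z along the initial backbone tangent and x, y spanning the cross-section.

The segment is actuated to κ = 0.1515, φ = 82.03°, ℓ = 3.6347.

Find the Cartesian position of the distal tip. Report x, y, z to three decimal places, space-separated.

θ = κ·ℓ = 0.1515 × 3.6347 = 0.55066 rad
ρ = (1 − cos θ)/κ = (1 − 0.85218)/0.1515 = 0.97570
z = sin θ / κ = 0.52325/0.1515 = 3.45378
x = ρ cos φ = 0.97570 × cos(82.03°) = 0.13529
y = ρ sin φ = 0.97570 × sin(82.03°) = 0.96628

0.135 0.966 3.454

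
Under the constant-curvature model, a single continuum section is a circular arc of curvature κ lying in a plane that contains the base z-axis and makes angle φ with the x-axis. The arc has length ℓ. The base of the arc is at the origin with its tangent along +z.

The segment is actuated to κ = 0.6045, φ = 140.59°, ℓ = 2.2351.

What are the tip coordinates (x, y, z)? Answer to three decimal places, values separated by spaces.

θ = κ·ℓ = 0.6045 × 2.2351 = 1.35112 rad
ρ = (1 − cos θ)/κ = (1 − 0.21792)/0.6045 = 1.29377
z = sin θ / κ = 0.97597/0.6045 = 1.61450
x = ρ cos φ = 1.29377 × cos(140.59°) = -0.99960
y = ρ sin φ = 1.29377 × sin(140.59°) = 0.82137

-1.000 0.821 1.615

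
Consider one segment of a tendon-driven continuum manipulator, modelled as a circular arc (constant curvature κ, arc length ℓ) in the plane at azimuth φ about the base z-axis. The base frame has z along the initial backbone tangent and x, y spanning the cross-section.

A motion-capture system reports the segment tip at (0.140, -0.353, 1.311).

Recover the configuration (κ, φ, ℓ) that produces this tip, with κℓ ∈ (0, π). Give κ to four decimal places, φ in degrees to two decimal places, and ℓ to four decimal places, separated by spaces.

0.4077 291.63 1.3831

ρ = √(x²+y²) = √(0.140² + -0.353²) = 0.37975
φ = atan2(y, x) mod 360° = atan2(-0.353, 0.140) = 291.6333°
|p|² = ρ² + z² = 0.37975² + 1.311² = 1.86293
κ = 2ρ / |p|² = 2×0.37975 / 1.86293 = 0.40769
θ = 2·atan2(ρ, z) = 2·atan2(0.37975, 1.311) = 0.56389 rad
ℓ = θ/κ = 0.56389/0.40769 = 1.38314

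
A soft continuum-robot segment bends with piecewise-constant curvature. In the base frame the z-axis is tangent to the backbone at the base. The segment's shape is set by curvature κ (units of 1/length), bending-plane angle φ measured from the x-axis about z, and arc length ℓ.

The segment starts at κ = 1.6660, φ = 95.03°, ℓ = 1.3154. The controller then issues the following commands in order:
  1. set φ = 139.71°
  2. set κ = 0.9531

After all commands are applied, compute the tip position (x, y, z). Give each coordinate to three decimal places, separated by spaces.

initial: κ=1.6660, φ=95.03°, ℓ=1.3154
cmd 1: set φ=139.71° → (κ,φ,ℓ)=(1.6660,139.71°,1.3154) → tip=(-0.7241,0.6139,0.4883)
cmd 2: set κ=0.9531 → (κ,φ,ℓ)=(0.9531,139.71°,1.3154) → tip=(-0.5508,0.4669,0.9969)

-0.551 0.467 0.997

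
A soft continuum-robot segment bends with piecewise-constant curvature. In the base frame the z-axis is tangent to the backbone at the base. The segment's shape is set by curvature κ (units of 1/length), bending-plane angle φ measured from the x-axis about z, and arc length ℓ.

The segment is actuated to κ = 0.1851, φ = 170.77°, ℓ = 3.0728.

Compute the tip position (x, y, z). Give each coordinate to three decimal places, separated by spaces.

θ = κ·ℓ = 0.1851 × 3.0728 = 0.56878 rad
ρ = (1 − cos θ)/κ = (1 − 0.84256)/0.1851 = 0.85056
z = sin θ / κ = 0.53860/0.1851 = 2.90978
x = ρ cos φ = 0.85056 × cos(170.77°) = -0.83955
y = ρ sin φ = 0.85056 × sin(170.77°) = 0.13643

-0.840 0.136 2.910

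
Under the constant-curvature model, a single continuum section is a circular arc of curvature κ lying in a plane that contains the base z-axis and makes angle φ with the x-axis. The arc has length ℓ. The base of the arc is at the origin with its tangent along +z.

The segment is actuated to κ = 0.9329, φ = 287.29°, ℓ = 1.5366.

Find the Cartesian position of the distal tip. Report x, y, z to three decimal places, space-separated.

θ = κ·ℓ = 0.9329 × 1.5366 = 1.43349 rad
ρ = (1 − cos θ)/κ = (1 − 0.13687)/0.9329 = 0.92521
z = sin θ / κ = 0.99059/0.9329 = 1.06184
x = ρ cos φ = 0.92521 × cos(287.29°) = 0.27498
y = ρ sin φ = 0.92521 × sin(287.29°) = -0.88340

0.275 -0.883 1.062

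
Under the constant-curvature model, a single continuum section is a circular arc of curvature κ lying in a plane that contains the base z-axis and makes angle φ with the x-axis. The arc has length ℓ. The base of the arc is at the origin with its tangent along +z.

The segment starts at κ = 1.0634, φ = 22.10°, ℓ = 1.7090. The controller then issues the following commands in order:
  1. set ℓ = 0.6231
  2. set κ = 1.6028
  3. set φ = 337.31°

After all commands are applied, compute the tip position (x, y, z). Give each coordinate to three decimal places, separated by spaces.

0.264 -0.110 0.525

initial: κ=1.0634, φ=22.10°, ℓ=1.7090
cmd 1: set ℓ=0.6231 → (κ,φ,ℓ)=(1.0634,22.10°,0.6231) → tip=(0.1844,0.0749,0.5785)
cmd 2: set κ=1.6028 → (κ,φ,ℓ)=(1.6028,22.10°,0.6231) → tip=(0.2651,0.1076,0.5246)
cmd 3: set φ=337.31° → (κ,φ,ℓ)=(1.6028,337.31°,0.6231) → tip=(0.2640,-0.1104,0.5246)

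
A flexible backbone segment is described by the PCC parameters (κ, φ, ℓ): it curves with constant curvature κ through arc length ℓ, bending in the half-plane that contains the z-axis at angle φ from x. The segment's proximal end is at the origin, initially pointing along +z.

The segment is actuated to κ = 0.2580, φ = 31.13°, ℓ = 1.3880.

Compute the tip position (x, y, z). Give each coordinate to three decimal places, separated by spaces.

0.210 0.127 1.359

θ = κ·ℓ = 0.2580 × 1.3880 = 0.35810 rad
ρ = (1 − cos θ)/κ = (1 − 0.93656)/0.2580 = 0.24588
z = sin θ / κ = 0.35050/0.2580 = 1.35852
x = ρ cos φ = 0.24588 × cos(31.13°) = 0.21047
y = ρ sin φ = 0.24588 × sin(31.13°) = 0.12712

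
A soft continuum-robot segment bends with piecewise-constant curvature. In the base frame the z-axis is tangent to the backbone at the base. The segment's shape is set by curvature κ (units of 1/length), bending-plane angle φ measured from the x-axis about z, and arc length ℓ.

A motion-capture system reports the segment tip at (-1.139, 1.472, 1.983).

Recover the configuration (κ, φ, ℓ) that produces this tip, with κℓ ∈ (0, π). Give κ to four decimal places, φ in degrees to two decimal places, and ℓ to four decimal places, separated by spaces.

ρ = √(x²+y²) = √(-1.139² + 1.472²) = 1.86121
φ = atan2(y, x) mod 360° = atan2(1.472, -1.139) = 127.7319°
|p|² = ρ² + z² = 1.86121² + 1.983² = 7.39639
κ = 2ρ / |p|² = 2×1.86121 / 7.39639 = 0.50328
θ = 2·atan2(ρ, z) = 2·atan2(1.86121, 1.983) = 1.50746 rad
ℓ = θ/κ = 1.50746/0.50328 = 2.99529

0.5033 127.73 2.9953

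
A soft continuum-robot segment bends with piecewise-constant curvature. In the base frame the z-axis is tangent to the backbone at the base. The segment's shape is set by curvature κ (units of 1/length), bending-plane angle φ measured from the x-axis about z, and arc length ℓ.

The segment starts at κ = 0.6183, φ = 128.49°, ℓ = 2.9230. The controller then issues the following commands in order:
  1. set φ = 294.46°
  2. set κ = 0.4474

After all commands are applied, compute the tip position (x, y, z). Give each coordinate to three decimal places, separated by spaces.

initial: κ=0.6183, φ=128.49°, ℓ=2.9230
cmd 1: set φ=294.46° → (κ,φ,ℓ)=(0.6183,294.46°,2.9230) → tip=(0.8266,-1.8171,1.5723)
cmd 2: set κ=0.4474 → (κ,φ,ℓ)=(0.4474,294.46°,2.9230) → tip=(0.6848,-1.5055,2.1583)

0.685 -1.506 2.158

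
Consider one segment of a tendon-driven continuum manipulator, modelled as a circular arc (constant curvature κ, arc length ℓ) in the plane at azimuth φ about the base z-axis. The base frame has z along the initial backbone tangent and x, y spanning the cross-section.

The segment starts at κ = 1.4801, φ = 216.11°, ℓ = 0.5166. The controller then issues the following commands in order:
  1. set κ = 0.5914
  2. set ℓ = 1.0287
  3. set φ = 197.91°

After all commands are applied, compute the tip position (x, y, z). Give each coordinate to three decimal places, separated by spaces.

-0.289 -0.093 0.966

initial: κ=1.4801, φ=216.11°, ℓ=0.5166
cmd 1: set κ=0.5914 → (κ,φ,ℓ)=(0.5914,216.11°,0.5166) → tip=(-0.0633,-0.0461,0.5086)
cmd 2: set ℓ=1.0287 → (κ,φ,ℓ)=(0.5914,216.11°,1.0287) → tip=(-0.2451,-0.1788,0.9664)
cmd 3: set φ=197.91° → (κ,φ,ℓ)=(0.5914,197.91°,1.0287) → tip=(-0.2887,-0.0933,0.9664)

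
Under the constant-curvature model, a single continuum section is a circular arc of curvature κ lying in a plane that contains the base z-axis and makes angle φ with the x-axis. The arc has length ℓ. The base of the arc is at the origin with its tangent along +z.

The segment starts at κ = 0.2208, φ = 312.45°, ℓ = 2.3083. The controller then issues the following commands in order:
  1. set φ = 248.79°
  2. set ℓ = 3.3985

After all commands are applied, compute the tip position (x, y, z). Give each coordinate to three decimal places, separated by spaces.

initial: κ=0.2208, φ=312.45°, ℓ=2.3083
cmd 1: set φ=248.79° → (κ,φ,ℓ)=(0.2208,248.79°,2.3083) → tip=(-0.2083,-0.5366,2.2097)
cmd 2: set ℓ=3.3985 → (κ,φ,ℓ)=(0.2208,248.79°,3.3985) → tip=(-0.4401,-1.1340,3.0884)

-0.440 -1.134 3.088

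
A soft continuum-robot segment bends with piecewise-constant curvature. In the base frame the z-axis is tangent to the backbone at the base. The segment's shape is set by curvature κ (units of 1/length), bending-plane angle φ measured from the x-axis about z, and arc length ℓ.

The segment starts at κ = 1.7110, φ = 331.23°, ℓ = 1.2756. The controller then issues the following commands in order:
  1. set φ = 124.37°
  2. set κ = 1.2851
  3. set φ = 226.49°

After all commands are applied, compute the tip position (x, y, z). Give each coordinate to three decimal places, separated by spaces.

initial: κ=1.7110, φ=331.23°, ℓ=1.2756
cmd 1: set φ=124.37° → (κ,φ,ℓ)=(1.7110,124.37°,1.2756) → tip=(-0.5194,0.7595,0.4785)
cmd 2: set κ=1.2851 → (κ,φ,ℓ)=(1.2851,124.37°,1.2756) → tip=(-0.4694,0.6862,0.7763)
cmd 3: set φ=226.49° → (κ,φ,ℓ)=(1.2851,226.49°,1.2756) → tip=(-0.5724,-0.6030,0.7763)

-0.572 -0.603 0.776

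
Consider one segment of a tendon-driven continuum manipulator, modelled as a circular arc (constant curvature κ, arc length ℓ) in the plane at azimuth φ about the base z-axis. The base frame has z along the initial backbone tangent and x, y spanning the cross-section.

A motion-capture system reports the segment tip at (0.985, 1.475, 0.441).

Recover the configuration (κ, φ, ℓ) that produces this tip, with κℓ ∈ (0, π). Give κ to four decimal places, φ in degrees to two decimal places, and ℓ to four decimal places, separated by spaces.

1.0620 56.27 2.4993

ρ = √(x²+y²) = √(0.985² + 1.475²) = 1.77365
φ = atan2(y, x) mod 360° = atan2(1.475, 0.985) = 56.2651°
|p|² = ρ² + z² = 1.77365² + 0.441² = 3.34033
κ = 2ρ / |p|² = 2×1.77365 / 3.34033 = 1.06196
θ = 2·atan2(ρ, z) = 2·atan2(1.77365, 0.441) = 2.65420 rad
ℓ = θ/κ = 2.65420/1.06196 = 2.49933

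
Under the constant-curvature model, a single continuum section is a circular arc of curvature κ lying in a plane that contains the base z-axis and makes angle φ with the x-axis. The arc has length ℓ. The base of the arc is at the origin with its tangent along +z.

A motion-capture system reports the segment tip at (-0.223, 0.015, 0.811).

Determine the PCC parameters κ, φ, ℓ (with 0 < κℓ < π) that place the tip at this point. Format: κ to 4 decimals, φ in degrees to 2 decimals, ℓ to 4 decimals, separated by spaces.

0.6317 176.15 0.8515

ρ = √(x²+y²) = √(-0.223² + 0.015²) = 0.22350
φ = atan2(y, x) mod 360° = atan2(0.015, -0.223) = 176.1518°
|p|² = ρ² + z² = 0.22350² + 0.811² = 0.70768
κ = 2ρ / |p|² = 2×0.22350 / 0.70768 = 0.63166
θ = 2·atan2(ρ, z) = 2·atan2(0.22350, 0.811) = 0.53783 rad
ℓ = θ/κ = 0.53783/0.63166 = 0.85146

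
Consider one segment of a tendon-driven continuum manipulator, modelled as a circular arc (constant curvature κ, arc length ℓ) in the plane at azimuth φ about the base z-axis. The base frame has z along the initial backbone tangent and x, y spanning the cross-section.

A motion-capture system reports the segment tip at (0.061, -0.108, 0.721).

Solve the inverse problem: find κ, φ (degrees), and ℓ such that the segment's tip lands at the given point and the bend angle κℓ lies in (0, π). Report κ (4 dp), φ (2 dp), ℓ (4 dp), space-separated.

0.4635 299.46 0.7351

ρ = √(x²+y²) = √(0.061² + -0.108²) = 0.12404
φ = atan2(y, x) mod 360° = atan2(-0.108, 0.061) = 299.4584°
|p|² = ρ² + z² = 0.12404² + 0.721² = 0.53523
κ = 2ρ / |p|² = 2×0.12404 / 0.53523 = 0.46349
θ = 2·atan2(ρ, z) = 2·atan2(0.12404, 0.721) = 0.34073 rad
ℓ = θ/κ = 0.34073/0.46349 = 0.73514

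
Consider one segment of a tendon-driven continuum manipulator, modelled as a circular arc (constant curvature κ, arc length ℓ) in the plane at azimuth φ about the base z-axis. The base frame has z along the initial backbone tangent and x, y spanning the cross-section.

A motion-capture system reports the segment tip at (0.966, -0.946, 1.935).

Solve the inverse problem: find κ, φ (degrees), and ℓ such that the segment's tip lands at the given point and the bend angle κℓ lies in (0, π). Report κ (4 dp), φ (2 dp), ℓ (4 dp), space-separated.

ρ = √(x²+y²) = √(0.966² + -0.946²) = 1.35206
φ = atan2(y, x) mod 360° = atan2(-0.946, 0.966) = 315.5993°
|p|² = ρ² + z² = 1.35206² + 1.935² = 5.57230
κ = 2ρ / |p|² = 2×1.35206 / 5.57230 = 0.48528
θ = 2·atan2(ρ, z) = 2·atan2(1.35206, 1.935) = 1.21976 rad
ℓ = θ/κ = 1.21976/0.48528 = 2.51352

0.4853 315.60 2.5135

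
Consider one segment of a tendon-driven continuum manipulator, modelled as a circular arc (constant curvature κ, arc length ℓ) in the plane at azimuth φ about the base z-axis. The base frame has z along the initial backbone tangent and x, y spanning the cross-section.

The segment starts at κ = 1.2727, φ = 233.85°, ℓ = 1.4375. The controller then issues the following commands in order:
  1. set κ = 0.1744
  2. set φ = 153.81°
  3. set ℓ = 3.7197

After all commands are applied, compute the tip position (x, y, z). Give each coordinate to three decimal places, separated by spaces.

initial: κ=1.2727, φ=233.85°, ℓ=1.4375
cmd 1: set κ=0.1744 → (κ,φ,ℓ)=(0.1744,233.85°,1.4375) → tip=(-0.1057,-0.1447,1.4225)
cmd 2: set φ=153.81° → (κ,φ,ℓ)=(0.1744,153.81°,1.4375) → tip=(-0.1608,0.0791,1.4225)
cmd 3: set ℓ=3.7197 → (κ,φ,ℓ)=(0.1744,153.81°,3.7197) → tip=(-1.0452,0.5141,3.4642)

-1.045 0.514 3.464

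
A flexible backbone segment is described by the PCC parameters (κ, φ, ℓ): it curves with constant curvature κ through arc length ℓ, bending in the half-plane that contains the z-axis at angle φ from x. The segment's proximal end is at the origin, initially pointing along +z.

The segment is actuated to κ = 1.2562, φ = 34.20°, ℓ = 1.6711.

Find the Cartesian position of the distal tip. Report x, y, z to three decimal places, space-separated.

0.990 0.673 0.687

θ = κ·ℓ = 1.2562 × 1.6711 = 2.09924 rad
ρ = (1 − cos θ)/κ = (1 − -0.50419)/1.2562 = 1.19741
z = sin θ / κ = 0.86359/1.2562 = 0.68747
x = ρ cos φ = 1.19741 × cos(34.20°) = 0.99035
y = ρ sin φ = 1.19741 × sin(34.20°) = 0.67304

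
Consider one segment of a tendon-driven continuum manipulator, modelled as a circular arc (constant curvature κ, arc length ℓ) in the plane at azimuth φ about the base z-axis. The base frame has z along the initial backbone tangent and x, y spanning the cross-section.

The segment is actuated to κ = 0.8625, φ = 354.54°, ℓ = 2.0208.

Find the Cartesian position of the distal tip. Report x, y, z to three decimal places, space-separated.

θ = κ·ℓ = 0.8625 × 2.0208 = 1.74294 rad
ρ = (1 − cos θ)/κ = (1 − -0.17129)/0.8625 = 1.35802
z = sin θ / κ = 0.98522/0.8625 = 1.14228
x = ρ cos φ = 1.35802 × cos(354.54°) = 1.35186
y = ρ sin φ = 1.35802 × sin(354.54°) = -0.12922

1.352 -0.129 1.142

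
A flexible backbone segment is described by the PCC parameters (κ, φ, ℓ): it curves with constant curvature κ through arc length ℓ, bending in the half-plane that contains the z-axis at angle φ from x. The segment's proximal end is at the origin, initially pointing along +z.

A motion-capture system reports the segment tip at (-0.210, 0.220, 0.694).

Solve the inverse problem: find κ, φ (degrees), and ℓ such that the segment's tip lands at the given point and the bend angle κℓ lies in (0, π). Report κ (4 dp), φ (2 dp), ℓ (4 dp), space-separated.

1.0595 133.67 0.7797

ρ = √(x²+y²) = √(-0.210² + 0.220²) = 0.30414
φ = atan2(y, x) mod 360° = atan2(0.220, -0.210) = 133.6678°
|p|² = ρ² + z² = 0.30414² + 0.694² = 0.57414
κ = 2ρ / |p|² = 2×0.30414 / 0.57414 = 1.05946
θ = 2·atan2(ρ, z) = 2·atan2(0.30414, 0.694) = 0.82606 rad
ℓ = θ/κ = 0.82606/1.05946 = 0.77970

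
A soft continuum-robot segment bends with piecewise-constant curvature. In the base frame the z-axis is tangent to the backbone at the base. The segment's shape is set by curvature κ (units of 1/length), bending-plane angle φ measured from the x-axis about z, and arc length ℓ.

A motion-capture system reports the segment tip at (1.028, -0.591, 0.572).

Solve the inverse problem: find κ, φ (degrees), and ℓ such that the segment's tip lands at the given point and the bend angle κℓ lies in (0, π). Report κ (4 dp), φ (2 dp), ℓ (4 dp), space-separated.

ρ = √(x²+y²) = √(1.028² + -0.591²) = 1.18578
φ = atan2(y, x) mod 360° = atan2(-0.591, 1.028) = 330.1053°
|p|² = ρ² + z² = 1.18578² + 0.572² = 1.73325
κ = 2ρ / |p|² = 2×1.18578 / 1.73325 = 1.36827
θ = 2·atan2(ρ, z) = 2·atan2(1.18578, 0.572) = 2.24268 rad
ℓ = θ/κ = 2.24268/1.36827 = 1.63906

1.3683 330.11 1.6391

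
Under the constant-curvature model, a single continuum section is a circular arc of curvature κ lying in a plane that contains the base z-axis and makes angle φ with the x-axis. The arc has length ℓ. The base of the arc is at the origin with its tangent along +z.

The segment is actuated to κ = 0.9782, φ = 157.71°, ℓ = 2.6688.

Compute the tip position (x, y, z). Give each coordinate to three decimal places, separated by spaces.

θ = κ·ℓ = 0.9782 × 2.6688 = 2.61062 rad
ρ = (1 − cos θ)/κ = (1 − -0.86232)/0.9782 = 1.90382
z = sin θ / κ = 0.50637/0.9782 = 0.51766
x = ρ cos φ = 1.90382 × cos(157.71°) = -1.76156
y = ρ sin φ = 1.90382 × sin(157.71°) = 0.72211

-1.762 0.722 0.518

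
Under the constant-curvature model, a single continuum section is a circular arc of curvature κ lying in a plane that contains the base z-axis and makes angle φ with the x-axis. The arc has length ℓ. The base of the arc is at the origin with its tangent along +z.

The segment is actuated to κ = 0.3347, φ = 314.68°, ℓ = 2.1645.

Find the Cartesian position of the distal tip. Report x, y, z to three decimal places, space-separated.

θ = κ·ℓ = 0.3347 × 2.1645 = 0.72446 rad
ρ = (1 − cos θ)/κ = (1 − 0.74886)/0.3347 = 0.75035
z = sin θ / κ = 0.66273/0.3347 = 1.98007
x = ρ cos φ = 0.75035 × cos(314.68°) = 0.52760
y = ρ sin φ = 0.75035 × sin(314.68°) = -0.53353

0.528 -0.534 1.980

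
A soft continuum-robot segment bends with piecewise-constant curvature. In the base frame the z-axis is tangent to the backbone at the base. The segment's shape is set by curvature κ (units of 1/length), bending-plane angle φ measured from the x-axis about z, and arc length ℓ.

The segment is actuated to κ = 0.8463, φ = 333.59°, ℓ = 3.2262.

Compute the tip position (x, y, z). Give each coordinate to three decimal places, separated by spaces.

2.028 -1.007 0.472

θ = κ·ℓ = 0.8463 × 3.2262 = 2.73033 rad
ρ = (1 − cos θ)/κ = (1 − -0.91662)/0.8463 = 2.26470
z = sin θ / κ = 0.39976/0.8463 = 0.47237
x = ρ cos φ = 2.26470 × cos(333.59°) = 2.02835
y = ρ sin φ = 2.26470 × sin(333.59°) = -1.00732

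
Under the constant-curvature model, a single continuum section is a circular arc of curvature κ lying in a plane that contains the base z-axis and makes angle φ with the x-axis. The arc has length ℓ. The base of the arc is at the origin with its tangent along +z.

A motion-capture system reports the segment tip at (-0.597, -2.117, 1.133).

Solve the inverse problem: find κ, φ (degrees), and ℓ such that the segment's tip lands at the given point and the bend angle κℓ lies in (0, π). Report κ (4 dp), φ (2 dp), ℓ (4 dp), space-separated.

ρ = √(x²+y²) = √(-0.597² + -2.117²) = 2.19957
φ = atan2(y, x) mod 360° = atan2(-2.117, -0.597) = 254.2514°
|p|² = ρ² + z² = 2.19957² + 1.133² = 6.12179
κ = 2ρ / |p|² = 2×2.19957 / 6.12179 = 0.71860
θ = 2·atan2(ρ, z) = 2·atan2(2.19957, 1.133) = 2.19028 rad
ℓ = θ/κ = 2.19028/0.71860 = 3.04797

0.7186 254.25 3.0480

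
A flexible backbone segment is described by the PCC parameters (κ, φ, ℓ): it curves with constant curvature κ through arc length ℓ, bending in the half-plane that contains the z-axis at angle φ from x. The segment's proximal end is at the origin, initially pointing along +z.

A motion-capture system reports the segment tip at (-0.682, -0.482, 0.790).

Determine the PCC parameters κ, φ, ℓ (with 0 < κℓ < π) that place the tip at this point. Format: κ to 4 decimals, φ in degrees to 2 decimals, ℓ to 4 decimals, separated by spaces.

1.2639 215.25 1.2868

ρ = √(x²+y²) = √(-0.682² + -0.482²) = 0.83513
φ = atan2(y, x) mod 360° = atan2(-0.482, -0.682) = 215.2506°
|p|² = ρ² + z² = 0.83513² + 0.790² = 1.32155
κ = 2ρ / |p|² = 2×0.83513 / 1.32155 = 1.26387
θ = 2·atan2(ρ, z) = 2·atan2(0.83513, 0.790) = 1.62633 rad
ℓ = θ/κ = 1.62633/1.26387 = 1.28678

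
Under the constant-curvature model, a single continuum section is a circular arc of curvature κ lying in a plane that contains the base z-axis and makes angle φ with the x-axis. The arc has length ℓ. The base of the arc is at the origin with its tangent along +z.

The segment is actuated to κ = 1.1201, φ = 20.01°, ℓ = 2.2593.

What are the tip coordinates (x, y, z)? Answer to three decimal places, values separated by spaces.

θ = κ·ℓ = 1.1201 × 2.2593 = 2.53064 rad
ρ = (1 − cos θ)/κ = (1 − -0.81910)/1.1201 = 1.62405
z = sin θ / κ = 0.57365/1.1201 = 0.51214
x = ρ cos φ = 1.62405 × cos(20.01°) = 1.52601
y = ρ sin φ = 1.62405 × sin(20.01°) = 0.55573

1.526 0.556 0.512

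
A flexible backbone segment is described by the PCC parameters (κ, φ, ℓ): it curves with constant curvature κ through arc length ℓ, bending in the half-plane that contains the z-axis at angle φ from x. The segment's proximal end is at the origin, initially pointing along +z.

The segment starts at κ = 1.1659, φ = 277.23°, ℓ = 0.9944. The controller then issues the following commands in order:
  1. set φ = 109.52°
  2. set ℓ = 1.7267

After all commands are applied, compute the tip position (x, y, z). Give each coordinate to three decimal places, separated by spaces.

initial: κ=1.1659, φ=277.23°, ℓ=0.9944
cmd 1: set φ=109.52° → (κ,φ,ℓ)=(1.1659,109.52°,0.9944) → tip=(-0.1720,0.4851,0.7861)
cmd 2: set ℓ=1.7267 → (κ,φ,ℓ)=(1.1659,109.52°,1.7267) → tip=(-0.4093,1.1545,0.7751)

-0.409 1.154 0.775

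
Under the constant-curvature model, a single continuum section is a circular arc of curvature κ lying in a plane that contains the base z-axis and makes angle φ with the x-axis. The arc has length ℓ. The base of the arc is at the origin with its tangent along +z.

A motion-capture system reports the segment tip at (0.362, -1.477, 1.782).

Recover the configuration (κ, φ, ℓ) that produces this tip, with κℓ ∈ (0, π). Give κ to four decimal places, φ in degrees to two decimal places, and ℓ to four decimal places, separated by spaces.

0.5542 283.77 2.5495

ρ = √(x²+y²) = √(0.362² + -1.477²) = 1.52071
φ = atan2(y, x) mod 360° = atan2(-1.477, 0.362) = 283.7712°
|p|² = ρ² + z² = 1.52071² + 1.782² = 5.48810
κ = 2ρ / |p|² = 2×1.52071 / 5.48810 = 0.55419
θ = 2·atan2(ρ, z) = 2·atan2(1.52071, 1.782) = 1.41290 rad
ℓ = θ/κ = 1.41290/0.55419 = 2.54950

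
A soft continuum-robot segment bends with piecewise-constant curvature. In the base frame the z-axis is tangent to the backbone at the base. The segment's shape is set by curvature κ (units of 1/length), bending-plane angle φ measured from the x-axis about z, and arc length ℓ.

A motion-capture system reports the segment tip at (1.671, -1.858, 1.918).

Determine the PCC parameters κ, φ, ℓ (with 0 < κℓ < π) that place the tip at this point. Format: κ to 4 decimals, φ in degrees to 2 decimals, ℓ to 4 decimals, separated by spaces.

0.5036 311.97 3.6381

ρ = √(x²+y²) = √(1.671² + -1.858²) = 2.49888
φ = atan2(y, x) mod 360° = atan2(-1.858, 1.671) = 311.9668°
|p|² = ρ² + z² = 2.49888² + 1.918² = 9.92313
κ = 2ρ / |p|² = 2×2.49888 / 9.92313 = 0.50365
θ = 2·atan2(ρ, z) = 2·atan2(2.49888, 1.918) = 1.83232 rad
ℓ = θ/κ = 1.83232/0.50365 = 3.63810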